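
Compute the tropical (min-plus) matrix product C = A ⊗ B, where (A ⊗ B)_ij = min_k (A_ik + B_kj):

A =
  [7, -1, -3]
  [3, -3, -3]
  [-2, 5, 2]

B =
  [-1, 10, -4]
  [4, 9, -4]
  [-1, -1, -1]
A ⊗ B =
  [-4, -4, -5]
  [-4, -4, -7]
  [-3, 1, -6]

Apply the min-plus product entry-by-entry:
  C[0][0] = min over k of (A[0][0] + B[0][0] = 7 + -1 = 6, A[0][1] + B[1][0] = -1 + 4 = 3, A[0][2] + B[2][0] = -3 + -1 = -4) = -4 (attained at k = 2)
  C[0][1] = min over k of (A[0][0] + B[0][1] = 7 + 10 = 17, A[0][1] + B[1][1] = -1 + 9 = 8, A[0][2] + B[2][1] = -3 + -1 = -4) = -4 (attained at k = 2)
  C[0][2] = min over k of (A[0][0] + B[0][2] = 7 + -4 = 3, A[0][1] + B[1][2] = -1 + -4 = -5, A[0][2] + B[2][2] = -3 + -1 = -4) = -5 (attained at k = 1)
  C[1][0] = min over k of (A[1][0] + B[0][0] = 3 + -1 = 2, A[1][1] + B[1][0] = -3 + 4 = 1, A[1][2] + B[2][0] = -3 + -1 = -4) = -4 (attained at k = 2)
  C[1][1] = min over k of (A[1][0] + B[0][1] = 3 + 10 = 13, A[1][1] + B[1][1] = -3 + 9 = 6, A[1][2] + B[2][1] = -3 + -1 = -4) = -4 (attained at k = 2)
  C[1][2] = min over k of (A[1][0] + B[0][2] = 3 + -4 = -1, A[1][1] + B[1][2] = -3 + -4 = -7, A[1][2] + B[2][2] = -3 + -1 = -4) = -7 (attained at k = 1)
  C[2][0] = min over k of (A[2][0] + B[0][0] = -2 + -1 = -3, A[2][1] + B[1][0] = 5 + 4 = 9, A[2][2] + B[2][0] = 2 + -1 = 1) = -3 (attained at k = 0)
  C[2][1] = min over k of (A[2][0] + B[0][1] = -2 + 10 = 8, A[2][1] + B[1][1] = 5 + 9 = 14, A[2][2] + B[2][1] = 2 + -1 = 1) = 1 (attained at k = 2)
  C[2][2] = min over k of (A[2][0] + B[0][2] = -2 + -4 = -6, A[2][1] + B[1][2] = 5 + -4 = 1, A[2][2] + B[2][2] = 2 + -1 = 1) = -6 (attained at k = 0)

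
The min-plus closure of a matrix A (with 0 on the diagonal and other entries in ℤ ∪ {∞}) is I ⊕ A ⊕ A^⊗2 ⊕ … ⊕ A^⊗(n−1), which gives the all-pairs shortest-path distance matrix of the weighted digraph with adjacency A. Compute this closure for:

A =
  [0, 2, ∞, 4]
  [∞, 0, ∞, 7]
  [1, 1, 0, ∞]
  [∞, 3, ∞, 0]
Closure =
  [0, 2, ∞, 4]
  [∞, 0, ∞, 7]
  [1, 1, 0, 5]
  [∞, 3, ∞, 0]

This is the Floyd-Warshall all-pairs shortest-path computation. For each intermediate vertex k = 0, 1, …, 3, update dist[i][j] ← min(dist[i][j], dist[i][k] + dist[k][j]). The final matrix gives, for each (i, j), the minimum total weight of any directed path from i to j (possibly empty when i = j).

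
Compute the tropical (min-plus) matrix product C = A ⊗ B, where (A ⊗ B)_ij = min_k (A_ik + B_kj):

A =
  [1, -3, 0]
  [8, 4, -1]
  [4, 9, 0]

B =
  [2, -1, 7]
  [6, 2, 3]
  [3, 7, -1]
A ⊗ B =
  [3, -1, -1]
  [2, 6, -2]
  [3, 3, -1]

Apply the min-plus product entry-by-entry:
  C[0][0] = min over k of (A[0][0] + B[0][0] = 1 + 2 = 3, A[0][1] + B[1][0] = -3 + 6 = 3, A[0][2] + B[2][0] = 0 + 3 = 3) = 3 (attained at k = 0)
  C[0][1] = min over k of (A[0][0] + B[0][1] = 1 + -1 = 0, A[0][1] + B[1][1] = -3 + 2 = -1, A[0][2] + B[2][1] = 0 + 7 = 7) = -1 (attained at k = 1)
  C[0][2] = min over k of (A[0][0] + B[0][2] = 1 + 7 = 8, A[0][1] + B[1][2] = -3 + 3 = 0, A[0][2] + B[2][2] = 0 + -1 = -1) = -1 (attained at k = 2)
  C[1][0] = min over k of (A[1][0] + B[0][0] = 8 + 2 = 10, A[1][1] + B[1][0] = 4 + 6 = 10, A[1][2] + B[2][0] = -1 + 3 = 2) = 2 (attained at k = 2)
  C[1][1] = min over k of (A[1][0] + B[0][1] = 8 + -1 = 7, A[1][1] + B[1][1] = 4 + 2 = 6, A[1][2] + B[2][1] = -1 + 7 = 6) = 6 (attained at k = 1)
  C[1][2] = min over k of (A[1][0] + B[0][2] = 8 + 7 = 15, A[1][1] + B[1][2] = 4 + 3 = 7, A[1][2] + B[2][2] = -1 + -1 = -2) = -2 (attained at k = 2)
  C[2][0] = min over k of (A[2][0] + B[0][0] = 4 + 2 = 6, A[2][1] + B[1][0] = 9 + 6 = 15, A[2][2] + B[2][0] = 0 + 3 = 3) = 3 (attained at k = 2)
  C[2][1] = min over k of (A[2][0] + B[0][1] = 4 + -1 = 3, A[2][1] + B[1][1] = 9 + 2 = 11, A[2][2] + B[2][1] = 0 + 7 = 7) = 3 (attained at k = 0)
  C[2][2] = min over k of (A[2][0] + B[0][2] = 4 + 7 = 11, A[2][1] + B[1][2] = 9 + 3 = 12, A[2][2] + B[2][2] = 0 + -1 = -1) = -1 (attained at k = 2)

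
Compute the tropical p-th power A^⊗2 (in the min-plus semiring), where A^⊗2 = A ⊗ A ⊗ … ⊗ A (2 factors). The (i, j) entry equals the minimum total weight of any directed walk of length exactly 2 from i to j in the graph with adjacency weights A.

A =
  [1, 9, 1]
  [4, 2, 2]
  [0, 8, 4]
A^⊗2 =
  [1, 9, 2]
  [2, 4, 4]
  [1, 9, 1]

Each entry (A^⊗2)_ij equals the minimum over all length-2 walks i = v_0 → v_1 → … → v_2 = j of Σ_t A[v_t][v_{t+1}]. For example, for (i, j) = (0, 2) we minimise over 3 possible intermediate vertex sequences; the minimum is 2, attained along the walk 0 → 0 → 2.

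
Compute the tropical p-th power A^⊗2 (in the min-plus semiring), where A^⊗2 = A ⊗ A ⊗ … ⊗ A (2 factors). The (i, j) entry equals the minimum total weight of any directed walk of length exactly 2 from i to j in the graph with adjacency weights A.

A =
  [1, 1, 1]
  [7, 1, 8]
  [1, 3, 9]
A^⊗2 =
  [2, 2, 2]
  [8, 2, 8]
  [2, 2, 2]

Each entry (A^⊗2)_ij equals the minimum over all length-2 walks i = v_0 → v_1 → … → v_2 = j of Σ_t A[v_t][v_{t+1}]. For example, for (i, j) = (0, 2) we minimise over 3 possible intermediate vertex sequences; the minimum is 2, attained along the walk 0 → 0 → 2.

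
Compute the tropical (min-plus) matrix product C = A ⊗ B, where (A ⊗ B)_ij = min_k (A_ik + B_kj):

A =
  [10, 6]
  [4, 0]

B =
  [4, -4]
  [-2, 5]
A ⊗ B =
  [4, 6]
  [-2, 0]

Apply the min-plus product entry-by-entry:
  C[0][0] = min over k of (A[0][0] + B[0][0] = 10 + 4 = 14, A[0][1] + B[1][0] = 6 + -2 = 4) = 4 (attained at k = 1)
  C[0][1] = min over k of (A[0][0] + B[0][1] = 10 + -4 = 6, A[0][1] + B[1][1] = 6 + 5 = 11) = 6 (attained at k = 0)
  C[1][0] = min over k of (A[1][0] + B[0][0] = 4 + 4 = 8, A[1][1] + B[1][0] = 0 + -2 = -2) = -2 (attained at k = 1)
  C[1][1] = min over k of (A[1][0] + B[0][1] = 4 + -4 = 0, A[1][1] + B[1][1] = 0 + 5 = 5) = 0 (attained at k = 0)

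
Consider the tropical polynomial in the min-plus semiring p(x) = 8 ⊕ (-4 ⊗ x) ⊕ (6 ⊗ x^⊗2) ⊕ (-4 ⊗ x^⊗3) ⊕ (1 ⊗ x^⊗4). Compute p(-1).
p(-1) = -7

A tropical monomial a ⊗ x^⊗i evaluates to a + i · x. Evaluating each term at x = -1:
  Term 0 contributes 8 + 0 · -1 = 8
  Term 1 contributes -4 + 1 · -1 = -5
  Term 2 contributes 6 + 2 · -1 = 4
  Term 3 contributes -4 + 3 · -1 = -7
  Term 4 contributes 1 + 4 · -1 = -3
p(-1) = ⊕ of these = min[8, -5, 4, -7, -3] = -7.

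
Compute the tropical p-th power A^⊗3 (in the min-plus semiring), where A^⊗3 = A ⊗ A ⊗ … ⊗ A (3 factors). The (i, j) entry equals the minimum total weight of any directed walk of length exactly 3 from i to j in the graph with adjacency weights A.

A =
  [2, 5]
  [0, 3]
A^⊗3 =
  [6, 9]
  [4, 7]

Each entry (A^⊗3)_ij equals the minimum over all length-3 walks i = v_0 → v_1 → … → v_3 = j of Σ_t A[v_t][v_{t+1}]. For example, for (i, j) = (0, 1) we minimise over 4 possible intermediate vertex sequences; the minimum is 9, attained along the walk 0 → 0 → 0 → 1.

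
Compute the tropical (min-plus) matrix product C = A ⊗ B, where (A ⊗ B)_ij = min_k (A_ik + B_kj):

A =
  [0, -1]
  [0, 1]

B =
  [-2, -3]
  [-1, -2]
A ⊗ B =
  [-2, -3]
  [-2, -3]

Apply the min-plus product entry-by-entry:
  C[0][0] = min over k of (A[0][0] + B[0][0] = 0 + -2 = -2, A[0][1] + B[1][0] = -1 + -1 = -2) = -2 (attained at k = 0)
  C[0][1] = min over k of (A[0][0] + B[0][1] = 0 + -3 = -3, A[0][1] + B[1][1] = -1 + -2 = -3) = -3 (attained at k = 0)
  C[1][0] = min over k of (A[1][0] + B[0][0] = 0 + -2 = -2, A[1][1] + B[1][0] = 1 + -1 = 0) = -2 (attained at k = 0)
  C[1][1] = min over k of (A[1][0] + B[0][1] = 0 + -3 = -3, A[1][1] + B[1][1] = 1 + -2 = -1) = -3 (attained at k = 0)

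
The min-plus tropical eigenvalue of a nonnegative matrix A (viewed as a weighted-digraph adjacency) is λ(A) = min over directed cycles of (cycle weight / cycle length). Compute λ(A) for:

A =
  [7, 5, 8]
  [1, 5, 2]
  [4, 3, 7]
λ(A) = 5/2

Enumerate directed cycles and compute their means (weight / length). Sample:
  cycle 0 → 0: weight = 7, length = 1, mean = 7/1 ≈ 7.000
  cycle 1 → 1: weight = 5, length = 1, mean = 5/1 ≈ 5.000
  cycle 2 → 2: weight = 7, length = 1, mean = 7/1 ≈ 7.000
  cycle 0 → 1 → 0: weight = 6, length = 2, mean = 6/2 ≈ 3.000
  cycle 0 → 2 → 0: weight = 12, length = 2, mean = 12/2 ≈ 6.000
  cycle 1 → 0 → 1: weight = 6, length = 2, mean = 6/2 ≈ 3.000
Minimum mean = 2.500, attained e.g. along the cycle 1 → 2 → 1 with weight 5 and length 2. So λ(A) = 5/2 = 5/2.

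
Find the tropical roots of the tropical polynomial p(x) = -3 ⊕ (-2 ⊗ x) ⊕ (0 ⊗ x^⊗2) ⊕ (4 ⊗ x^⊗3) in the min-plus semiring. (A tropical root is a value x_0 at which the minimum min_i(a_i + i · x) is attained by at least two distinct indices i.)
Roots: {-4, -2, -1}

Each tropical root is a break point of the lower envelope of the lines y = a_i + i · x (there are 4 lines, with slopes 0, 1, ..., 3). Only the lines that attain the minimum somewhere contribute to roots; other lines are dominated. Here the surviving (envelope) indices are i = 3, i = 2, i = 1, i = 0.
Intersections between consecutive envelope lines give the roots: for adjacent envelope indices i < j the intersection is x = (a_i − a_j) / (j − i). Reading off the sorted break points: {-4, -2, -1}.
Verification: at each break x_0, at least two indices attain the minimum of min_i(a_i + i · x_0).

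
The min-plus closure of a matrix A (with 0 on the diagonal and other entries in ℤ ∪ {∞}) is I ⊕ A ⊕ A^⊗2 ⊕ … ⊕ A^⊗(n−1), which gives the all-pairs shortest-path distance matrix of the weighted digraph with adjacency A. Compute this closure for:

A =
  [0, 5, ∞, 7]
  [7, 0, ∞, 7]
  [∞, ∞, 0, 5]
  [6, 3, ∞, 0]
Closure =
  [0, 5, ∞, 7]
  [7, 0, ∞, 7]
  [11, 8, 0, 5]
  [6, 3, ∞, 0]

This is the Floyd-Warshall all-pairs shortest-path computation. For each intermediate vertex k = 0, 1, …, 3, update dist[i][j] ← min(dist[i][j], dist[i][k] + dist[k][j]). The final matrix gives, for each (i, j), the minimum total weight of any directed path from i to j (possibly empty when i = j).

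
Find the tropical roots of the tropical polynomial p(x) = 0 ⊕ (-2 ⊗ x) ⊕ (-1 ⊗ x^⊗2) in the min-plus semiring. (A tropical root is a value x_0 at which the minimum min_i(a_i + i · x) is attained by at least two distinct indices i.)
Roots: {-1, 2}

Each tropical root is a break point of the lower envelope of the lines y = a_i + i · x (there are 3 lines, with slopes 0, 1, ..., 2). Only the lines that attain the minimum somewhere contribute to roots; other lines are dominated. Here the surviving (envelope) indices are i = 2, i = 1, i = 0.
Intersections between consecutive envelope lines give the roots: for adjacent envelope indices i < j the intersection is x = (a_i − a_j) / (j − i). Reading off the sorted break points: {-1, 2}.
Verification: at each break x_0, at least two indices attain the minimum of min_i(a_i + i · x_0).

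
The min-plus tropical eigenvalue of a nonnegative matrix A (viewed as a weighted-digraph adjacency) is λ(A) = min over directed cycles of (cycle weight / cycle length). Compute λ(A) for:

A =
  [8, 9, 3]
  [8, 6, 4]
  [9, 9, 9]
λ(A) = 6

Enumerate directed cycles and compute their means (weight / length). Sample:
  cycle 0 → 0: weight = 8, length = 1, mean = 8/1 ≈ 8.000
  cycle 1 → 1: weight = 6, length = 1, mean = 6/1 ≈ 6.000
  cycle 2 → 2: weight = 9, length = 1, mean = 9/1 ≈ 9.000
  cycle 0 → 1 → 0: weight = 17, length = 2, mean = 17/2 ≈ 8.500
  cycle 0 → 2 → 0: weight = 12, length = 2, mean = 12/2 ≈ 6.000
  cycle 1 → 0 → 1: weight = 17, length = 2, mean = 17/2 ≈ 8.500
Minimum mean = 6.000, attained e.g. along the cycle 1 → 1 with weight 6 and length 1. So λ(A) = 6/1 = 6.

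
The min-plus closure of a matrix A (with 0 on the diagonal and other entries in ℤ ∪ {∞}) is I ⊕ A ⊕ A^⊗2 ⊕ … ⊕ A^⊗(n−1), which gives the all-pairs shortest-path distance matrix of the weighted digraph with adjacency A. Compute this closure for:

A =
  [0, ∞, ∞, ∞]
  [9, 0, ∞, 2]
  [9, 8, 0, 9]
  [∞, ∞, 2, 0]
Closure =
  [0, ∞, ∞, ∞]
  [9, 0, 4, 2]
  [9, 8, 0, 9]
  [11, 10, 2, 0]

This is the Floyd-Warshall all-pairs shortest-path computation. For each intermediate vertex k = 0, 1, …, 3, update dist[i][j] ← min(dist[i][j], dist[i][k] + dist[k][j]). The final matrix gives, for each (i, j), the minimum total weight of any directed path from i to j (possibly empty when i = j).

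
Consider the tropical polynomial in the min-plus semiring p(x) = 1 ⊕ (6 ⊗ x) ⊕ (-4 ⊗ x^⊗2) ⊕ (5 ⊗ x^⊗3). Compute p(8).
p(8) = 1

A tropical monomial a ⊗ x^⊗i evaluates to a + i · x. Evaluating each term at x = 8:
  Term 0 contributes 1 + 0 · 8 = 1
  Term 1 contributes 6 + 1 · 8 = 14
  Term 2 contributes -4 + 2 · 8 = 12
  Term 3 contributes 5 + 3 · 8 = 29
p(8) = ⊕ of these = min[1, 14, 12, 29] = 1.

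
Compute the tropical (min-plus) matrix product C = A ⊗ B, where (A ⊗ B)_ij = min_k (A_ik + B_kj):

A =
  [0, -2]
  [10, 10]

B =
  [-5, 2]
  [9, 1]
A ⊗ B =
  [-5, -1]
  [5, 11]

Apply the min-plus product entry-by-entry:
  C[0][0] = min over k of (A[0][0] + B[0][0] = 0 + -5 = -5, A[0][1] + B[1][0] = -2 + 9 = 7) = -5 (attained at k = 0)
  C[0][1] = min over k of (A[0][0] + B[0][1] = 0 + 2 = 2, A[0][1] + B[1][1] = -2 + 1 = -1) = -1 (attained at k = 1)
  C[1][0] = min over k of (A[1][0] + B[0][0] = 10 + -5 = 5, A[1][1] + B[1][0] = 10 + 9 = 19) = 5 (attained at k = 0)
  C[1][1] = min over k of (A[1][0] + B[0][1] = 10 + 2 = 12, A[1][1] + B[1][1] = 10 + 1 = 11) = 11 (attained at k = 1)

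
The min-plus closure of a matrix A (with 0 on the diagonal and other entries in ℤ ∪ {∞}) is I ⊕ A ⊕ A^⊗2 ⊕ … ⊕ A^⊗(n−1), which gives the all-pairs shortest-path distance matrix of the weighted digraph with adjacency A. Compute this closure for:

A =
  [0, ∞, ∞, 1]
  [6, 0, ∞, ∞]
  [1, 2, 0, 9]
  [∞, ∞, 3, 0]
Closure =
  [0, 6, 4, 1]
  [6, 0, 10, 7]
  [1, 2, 0, 2]
  [4, 5, 3, 0]

This is the Floyd-Warshall all-pairs shortest-path computation. For each intermediate vertex k = 0, 1, …, 3, update dist[i][j] ← min(dist[i][j], dist[i][k] + dist[k][j]). The final matrix gives, for each (i, j), the minimum total weight of any directed path from i to j (possibly empty when i = j).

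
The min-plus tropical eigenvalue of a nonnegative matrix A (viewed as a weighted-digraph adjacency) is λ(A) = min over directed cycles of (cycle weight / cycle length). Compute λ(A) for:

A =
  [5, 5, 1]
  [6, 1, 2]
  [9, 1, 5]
λ(A) = 1

Enumerate directed cycles and compute their means (weight / length). Sample:
  cycle 0 → 0: weight = 5, length = 1, mean = 5/1 ≈ 5.000
  cycle 1 → 1: weight = 1, length = 1, mean = 1/1 ≈ 1.000
  cycle 2 → 2: weight = 5, length = 1, mean = 5/1 ≈ 5.000
  cycle 0 → 1 → 0: weight = 11, length = 2, mean = 11/2 ≈ 5.500
  cycle 0 → 2 → 0: weight = 10, length = 2, mean = 10/2 ≈ 5.000
  cycle 1 → 0 → 1: weight = 11, length = 2, mean = 11/2 ≈ 5.500
Minimum mean = 1.000, attained e.g. along the cycle 1 → 1 with weight 1 and length 1. So λ(A) = 1/1 = 1.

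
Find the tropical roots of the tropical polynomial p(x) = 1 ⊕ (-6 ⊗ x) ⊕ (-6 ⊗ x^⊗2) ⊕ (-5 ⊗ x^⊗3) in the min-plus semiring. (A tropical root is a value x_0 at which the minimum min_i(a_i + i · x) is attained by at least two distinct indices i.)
Roots: {-1, 0, 7}

Each tropical root is a break point of the lower envelope of the lines y = a_i + i · x (there are 4 lines, with slopes 0, 1, ..., 3). Only the lines that attain the minimum somewhere contribute to roots; other lines are dominated. Here the surviving (envelope) indices are i = 3, i = 2, i = 1, i = 0.
Intersections between consecutive envelope lines give the roots: for adjacent envelope indices i < j the intersection is x = (a_i − a_j) / (j − i). Reading off the sorted break points: {-1, 0, 7}.
Verification: at each break x_0, at least two indices attain the minimum of min_i(a_i + i · x_0).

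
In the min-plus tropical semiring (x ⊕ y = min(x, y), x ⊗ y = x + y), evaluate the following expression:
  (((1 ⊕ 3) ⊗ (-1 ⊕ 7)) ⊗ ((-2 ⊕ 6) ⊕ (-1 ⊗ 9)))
(((1 ⊕ 3) ⊗ (-1 ⊕ 7)) ⊗ ((-2 ⊕ 6) ⊕ (-1 ⊗ 9))) = -2

Expand innermost to outermost. Recall ⊕ takes the minimum of its arguments and ⊗ takes their sum. Working out the expression (((1 ⊕ 3) ⊗ (-1 ⊕ 7)) ⊗ ((-2 ⊕ 6) ⊕ (-1 ⊗ 9))) gives -2.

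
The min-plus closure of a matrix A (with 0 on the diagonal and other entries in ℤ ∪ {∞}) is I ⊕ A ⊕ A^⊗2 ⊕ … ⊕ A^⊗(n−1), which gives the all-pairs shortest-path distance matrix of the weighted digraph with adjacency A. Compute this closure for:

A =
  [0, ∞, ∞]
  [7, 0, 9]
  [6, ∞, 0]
Closure =
  [0, ∞, ∞]
  [7, 0, 9]
  [6, ∞, 0]

This is the Floyd-Warshall all-pairs shortest-path computation. For each intermediate vertex k = 0, 1, …, 2, update dist[i][j] ← min(dist[i][j], dist[i][k] + dist[k][j]). The final matrix gives, for each (i, j), the minimum total weight of any directed path from i to j (possibly empty when i = j).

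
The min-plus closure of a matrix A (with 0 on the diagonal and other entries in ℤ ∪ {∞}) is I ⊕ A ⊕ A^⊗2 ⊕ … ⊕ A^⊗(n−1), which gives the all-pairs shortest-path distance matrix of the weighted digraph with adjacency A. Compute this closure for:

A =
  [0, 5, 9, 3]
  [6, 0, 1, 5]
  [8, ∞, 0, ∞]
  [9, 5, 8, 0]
Closure =
  [0, 5, 6, 3]
  [6, 0, 1, 5]
  [8, 13, 0, 11]
  [9, 5, 6, 0]

This is the Floyd-Warshall all-pairs shortest-path computation. For each intermediate vertex k = 0, 1, …, 3, update dist[i][j] ← min(dist[i][j], dist[i][k] + dist[k][j]). The final matrix gives, for each (i, j), the minimum total weight of any directed path from i to j (possibly empty when i = j).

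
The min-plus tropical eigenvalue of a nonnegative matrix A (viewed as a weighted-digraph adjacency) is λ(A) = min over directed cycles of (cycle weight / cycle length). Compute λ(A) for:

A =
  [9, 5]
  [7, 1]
λ(A) = 1

Enumerate directed cycles and compute their means (weight / length). Sample:
  cycle 0 → 0: weight = 9, length = 1, mean = 9/1 ≈ 9.000
  cycle 1 → 1: weight = 1, length = 1, mean = 1/1 ≈ 1.000
  cycle 0 → 1 → 0: weight = 12, length = 2, mean = 12/2 ≈ 6.000
  cycle 1 → 0 → 1: weight = 12, length = 2, mean = 12/2 ≈ 6.000
Minimum mean = 1.000, attained e.g. along the cycle 1 → 1 with weight 1 and length 1. So λ(A) = 1/1 = 1.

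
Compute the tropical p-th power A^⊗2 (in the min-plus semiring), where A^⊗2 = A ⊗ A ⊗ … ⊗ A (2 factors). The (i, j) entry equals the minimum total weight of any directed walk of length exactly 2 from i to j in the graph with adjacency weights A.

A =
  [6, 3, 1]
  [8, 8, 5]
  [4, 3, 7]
A^⊗2 =
  [5, 4, 7]
  [9, 8, 9]
  [10, 7, 5]

Each entry (A^⊗2)_ij equals the minimum over all length-2 walks i = v_0 → v_1 → … → v_2 = j of Σ_t A[v_t][v_{t+1}]. For example, for (i, j) = (0, 2) we minimise over 3 possible intermediate vertex sequences; the minimum is 7, attained along the walk 0 → 0 → 2.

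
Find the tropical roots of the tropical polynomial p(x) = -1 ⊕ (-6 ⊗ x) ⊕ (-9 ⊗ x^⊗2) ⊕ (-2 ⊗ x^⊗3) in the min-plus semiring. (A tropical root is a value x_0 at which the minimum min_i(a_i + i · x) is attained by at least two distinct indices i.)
Roots: {-7, 3, 5}

Each tropical root is a break point of the lower envelope of the lines y = a_i + i · x (there are 4 lines, with slopes 0, 1, ..., 3). Only the lines that attain the minimum somewhere contribute to roots; other lines are dominated. Here the surviving (envelope) indices are i = 3, i = 2, i = 1, i = 0.
Intersections between consecutive envelope lines give the roots: for adjacent envelope indices i < j the intersection is x = (a_i − a_j) / (j − i). Reading off the sorted break points: {-7, 3, 5}.
Verification: at each break x_0, at least two indices attain the minimum of min_i(a_i + i · x_0).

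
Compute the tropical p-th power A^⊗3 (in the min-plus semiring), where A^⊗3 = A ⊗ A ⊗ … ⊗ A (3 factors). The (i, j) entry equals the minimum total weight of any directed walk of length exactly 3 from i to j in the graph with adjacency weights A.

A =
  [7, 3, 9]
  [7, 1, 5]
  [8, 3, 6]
A^⊗3 =
  [11, 5, 9]
  [9, 3, 7]
  [11, 5, 9]

Each entry (A^⊗3)_ij equals the minimum over all length-3 walks i = v_0 → v_1 → … → v_3 = j of Σ_t A[v_t][v_{t+1}]. For example, for (i, j) = (0, 2) we minimise over 9 possible intermediate vertex sequences; the minimum is 9, attained along the walk 0 → 1 → 1 → 2.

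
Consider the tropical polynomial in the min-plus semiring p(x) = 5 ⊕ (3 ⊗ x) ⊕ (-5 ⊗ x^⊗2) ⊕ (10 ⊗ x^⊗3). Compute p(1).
p(1) = -3

A tropical monomial a ⊗ x^⊗i evaluates to a + i · x. Evaluating each term at x = 1:
  Term 0 contributes 5 + 0 · 1 = 5
  Term 1 contributes 3 + 1 · 1 = 4
  Term 2 contributes -5 + 2 · 1 = -3
  Term 3 contributes 10 + 3 · 1 = 13
p(1) = ⊕ of these = min[5, 4, -3, 13] = -3.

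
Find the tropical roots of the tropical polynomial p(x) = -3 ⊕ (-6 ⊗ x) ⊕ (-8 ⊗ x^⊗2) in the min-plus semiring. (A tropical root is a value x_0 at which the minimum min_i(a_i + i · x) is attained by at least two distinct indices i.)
Roots: {2, 3}

Each tropical root is a break point of the lower envelope of the lines y = a_i + i · x (there are 3 lines, with slopes 0, 1, ..., 2). Only the lines that attain the minimum somewhere contribute to roots; other lines are dominated. Here the surviving (envelope) indices are i = 2, i = 1, i = 0.
Intersections between consecutive envelope lines give the roots: for adjacent envelope indices i < j the intersection is x = (a_i − a_j) / (j − i). Reading off the sorted break points: {2, 3}.
Verification: at each break x_0, at least two indices attain the minimum of min_i(a_i + i · x_0).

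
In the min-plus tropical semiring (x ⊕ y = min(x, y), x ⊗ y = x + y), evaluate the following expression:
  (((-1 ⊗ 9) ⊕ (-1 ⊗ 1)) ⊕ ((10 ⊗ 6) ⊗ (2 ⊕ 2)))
(((-1 ⊗ 9) ⊕ (-1 ⊗ 1)) ⊕ ((10 ⊗ 6) ⊗ (2 ⊕ 2))) = 0

Expand innermost to outermost. Recall ⊕ takes the minimum of its arguments and ⊗ takes their sum. Working out the expression (((-1 ⊗ 9) ⊕ (-1 ⊗ 1)) ⊕ ((10 ⊗ 6) ⊗ (2 ⊕ 2))) gives 0.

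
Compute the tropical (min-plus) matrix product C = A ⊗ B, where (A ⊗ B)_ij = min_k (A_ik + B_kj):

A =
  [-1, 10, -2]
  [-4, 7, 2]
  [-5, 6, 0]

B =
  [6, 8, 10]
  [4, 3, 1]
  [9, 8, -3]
A ⊗ B =
  [5, 6, -5]
  [2, 4, -1]
  [1, 3, -3]

Apply the min-plus product entry-by-entry:
  C[0][0] = min over k of (A[0][0] + B[0][0] = -1 + 6 = 5, A[0][1] + B[1][0] = 10 + 4 = 14, A[0][2] + B[2][0] = -2 + 9 = 7) = 5 (attained at k = 0)
  C[0][1] = min over k of (A[0][0] + B[0][1] = -1 + 8 = 7, A[0][1] + B[1][1] = 10 + 3 = 13, A[0][2] + B[2][1] = -2 + 8 = 6) = 6 (attained at k = 2)
  C[0][2] = min over k of (A[0][0] + B[0][2] = -1 + 10 = 9, A[0][1] + B[1][2] = 10 + 1 = 11, A[0][2] + B[2][2] = -2 + -3 = -5) = -5 (attained at k = 2)
  C[1][0] = min over k of (A[1][0] + B[0][0] = -4 + 6 = 2, A[1][1] + B[1][0] = 7 + 4 = 11, A[1][2] + B[2][0] = 2 + 9 = 11) = 2 (attained at k = 0)
  C[1][1] = min over k of (A[1][0] + B[0][1] = -4 + 8 = 4, A[1][1] + B[1][1] = 7 + 3 = 10, A[1][2] + B[2][1] = 2 + 8 = 10) = 4 (attained at k = 0)
  C[1][2] = min over k of (A[1][0] + B[0][2] = -4 + 10 = 6, A[1][1] + B[1][2] = 7 + 1 = 8, A[1][2] + B[2][2] = 2 + -3 = -1) = -1 (attained at k = 2)
  C[2][0] = min over k of (A[2][0] + B[0][0] = -5 + 6 = 1, A[2][1] + B[1][0] = 6 + 4 = 10, A[2][2] + B[2][0] = 0 + 9 = 9) = 1 (attained at k = 0)
  C[2][1] = min over k of (A[2][0] + B[0][1] = -5 + 8 = 3, A[2][1] + B[1][1] = 6 + 3 = 9, A[2][2] + B[2][1] = 0 + 8 = 8) = 3 (attained at k = 0)
  C[2][2] = min over k of (A[2][0] + B[0][2] = -5 + 10 = 5, A[2][1] + B[1][2] = 6 + 1 = 7, A[2][2] + B[2][2] = 0 + -3 = -3) = -3 (attained at k = 2)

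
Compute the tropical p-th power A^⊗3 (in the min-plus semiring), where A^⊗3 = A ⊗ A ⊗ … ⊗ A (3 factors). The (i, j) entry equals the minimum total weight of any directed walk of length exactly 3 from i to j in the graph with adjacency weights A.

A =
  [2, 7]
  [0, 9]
A^⊗3 =
  [6, 11]
  [4, 9]

Each entry (A^⊗3)_ij equals the minimum over all length-3 walks i = v_0 → v_1 → … → v_3 = j of Σ_t A[v_t][v_{t+1}]. For example, for (i, j) = (0, 1) we minimise over 4 possible intermediate vertex sequences; the minimum is 11, attained along the walk 0 → 0 → 0 → 1.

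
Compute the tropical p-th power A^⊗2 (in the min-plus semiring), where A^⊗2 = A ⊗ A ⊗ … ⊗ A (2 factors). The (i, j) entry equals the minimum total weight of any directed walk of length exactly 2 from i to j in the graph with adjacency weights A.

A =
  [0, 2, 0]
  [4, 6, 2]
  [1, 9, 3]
A^⊗2 =
  [0, 2, 0]
  [3, 6, 4]
  [1, 3, 1]

Each entry (A^⊗2)_ij equals the minimum over all length-2 walks i = v_0 → v_1 → … → v_2 = j of Σ_t A[v_t][v_{t+1}]. For example, for (i, j) = (0, 2) we minimise over 3 possible intermediate vertex sequences; the minimum is 0, attained along the walk 0 → 0 → 2.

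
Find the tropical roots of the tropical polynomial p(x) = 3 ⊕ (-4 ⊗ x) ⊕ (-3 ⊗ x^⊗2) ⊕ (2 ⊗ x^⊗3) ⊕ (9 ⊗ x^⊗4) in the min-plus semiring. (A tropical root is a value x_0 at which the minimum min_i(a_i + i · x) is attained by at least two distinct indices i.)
Roots: {-7, -5, -1, 7}

Each tropical root is a break point of the lower envelope of the lines y = a_i + i · x (there are 5 lines, with slopes 0, 1, ..., 4). Only the lines that attain the minimum somewhere contribute to roots; other lines are dominated. Here the surviving (envelope) indices are i = 4, i = 3, i = 2, i = 1, i = 0.
Intersections between consecutive envelope lines give the roots: for adjacent envelope indices i < j the intersection is x = (a_i − a_j) / (j − i). Reading off the sorted break points: {-7, -5, -1, 7}.
Verification: at each break x_0, at least two indices attain the minimum of min_i(a_i + i · x_0).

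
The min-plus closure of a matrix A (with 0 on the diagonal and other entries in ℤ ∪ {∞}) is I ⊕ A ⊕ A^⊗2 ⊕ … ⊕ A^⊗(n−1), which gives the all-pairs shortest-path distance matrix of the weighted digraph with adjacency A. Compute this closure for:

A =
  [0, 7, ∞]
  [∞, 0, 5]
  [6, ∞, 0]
Closure =
  [0, 7, 12]
  [11, 0, 5]
  [6, 13, 0]

This is the Floyd-Warshall all-pairs shortest-path computation. For each intermediate vertex k = 0, 1, …, 2, update dist[i][j] ← min(dist[i][j], dist[i][k] + dist[k][j]). The final matrix gives, for each (i, j), the minimum total weight of any directed path from i to j (possibly empty when i = j).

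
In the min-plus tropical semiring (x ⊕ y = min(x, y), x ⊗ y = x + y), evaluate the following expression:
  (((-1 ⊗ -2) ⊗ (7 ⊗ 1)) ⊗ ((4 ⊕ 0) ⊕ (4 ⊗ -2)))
(((-1 ⊗ -2) ⊗ (7 ⊗ 1)) ⊗ ((4 ⊕ 0) ⊕ (4 ⊗ -2))) = 5

Expand innermost to outermost. Recall ⊕ takes the minimum of its arguments and ⊗ takes their sum. Working out the expression (((-1 ⊗ -2) ⊗ (7 ⊗ 1)) ⊗ ((4 ⊕ 0) ⊕ (4 ⊗ -2))) gives 5.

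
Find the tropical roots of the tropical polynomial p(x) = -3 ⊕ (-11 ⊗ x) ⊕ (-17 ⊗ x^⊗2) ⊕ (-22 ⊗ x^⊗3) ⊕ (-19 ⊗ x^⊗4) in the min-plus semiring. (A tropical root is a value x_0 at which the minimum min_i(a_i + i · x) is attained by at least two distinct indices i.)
Roots: {-3, 5, 6, 8}

Each tropical root is a break point of the lower envelope of the lines y = a_i + i · x (there are 5 lines, with slopes 0, 1, ..., 4). Only the lines that attain the minimum somewhere contribute to roots; other lines are dominated. Here the surviving (envelope) indices are i = 4, i = 3, i = 2, i = 1, i = 0.
Intersections between consecutive envelope lines give the roots: for adjacent envelope indices i < j the intersection is x = (a_i − a_j) / (j − i). Reading off the sorted break points: {-3, 5, 6, 8}.
Verification: at each break x_0, at least two indices attain the minimum of min_i(a_i + i · x_0).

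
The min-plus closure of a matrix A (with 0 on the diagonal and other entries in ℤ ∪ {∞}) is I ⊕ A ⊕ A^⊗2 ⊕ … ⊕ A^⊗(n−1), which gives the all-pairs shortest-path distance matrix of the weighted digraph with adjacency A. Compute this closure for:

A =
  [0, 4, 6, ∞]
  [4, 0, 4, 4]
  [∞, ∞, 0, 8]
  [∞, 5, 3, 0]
Closure =
  [0, 4, 6, 8]
  [4, 0, 4, 4]
  [17, 13, 0, 8]
  [9, 5, 3, 0]

This is the Floyd-Warshall all-pairs shortest-path computation. For each intermediate vertex k = 0, 1, …, 3, update dist[i][j] ← min(dist[i][j], dist[i][k] + dist[k][j]). The final matrix gives, for each (i, j), the minimum total weight of any directed path from i to j (possibly empty when i = j).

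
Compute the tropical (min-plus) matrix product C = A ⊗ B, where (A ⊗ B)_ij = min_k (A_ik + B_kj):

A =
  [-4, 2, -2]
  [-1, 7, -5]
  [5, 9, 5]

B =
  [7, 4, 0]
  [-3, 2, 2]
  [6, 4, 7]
A ⊗ B =
  [-1, 0, -4]
  [1, -1, -1]
  [6, 9, 5]

Apply the min-plus product entry-by-entry:
  C[0][0] = min over k of (A[0][0] + B[0][0] = -4 + 7 = 3, A[0][1] + B[1][0] = 2 + -3 = -1, A[0][2] + B[2][0] = -2 + 6 = 4) = -1 (attained at k = 1)
  C[0][1] = min over k of (A[0][0] + B[0][1] = -4 + 4 = 0, A[0][1] + B[1][1] = 2 + 2 = 4, A[0][2] + B[2][1] = -2 + 4 = 2) = 0 (attained at k = 0)
  C[0][2] = min over k of (A[0][0] + B[0][2] = -4 + 0 = -4, A[0][1] + B[1][2] = 2 + 2 = 4, A[0][2] + B[2][2] = -2 + 7 = 5) = -4 (attained at k = 0)
  C[1][0] = min over k of (A[1][0] + B[0][0] = -1 + 7 = 6, A[1][1] + B[1][0] = 7 + -3 = 4, A[1][2] + B[2][0] = -5 + 6 = 1) = 1 (attained at k = 2)
  C[1][1] = min over k of (A[1][0] + B[0][1] = -1 + 4 = 3, A[1][1] + B[1][1] = 7 + 2 = 9, A[1][2] + B[2][1] = -5 + 4 = -1) = -1 (attained at k = 2)
  C[1][2] = min over k of (A[1][0] + B[0][2] = -1 + 0 = -1, A[1][1] + B[1][2] = 7 + 2 = 9, A[1][2] + B[2][2] = -5 + 7 = 2) = -1 (attained at k = 0)
  C[2][0] = min over k of (A[2][0] + B[0][0] = 5 + 7 = 12, A[2][1] + B[1][0] = 9 + -3 = 6, A[2][2] + B[2][0] = 5 + 6 = 11) = 6 (attained at k = 1)
  C[2][1] = min over k of (A[2][0] + B[0][1] = 5 + 4 = 9, A[2][1] + B[1][1] = 9 + 2 = 11, A[2][2] + B[2][1] = 5 + 4 = 9) = 9 (attained at k = 0)
  C[2][2] = min over k of (A[2][0] + B[0][2] = 5 + 0 = 5, A[2][1] + B[1][2] = 9 + 2 = 11, A[2][2] + B[2][2] = 5 + 7 = 12) = 5 (attained at k = 0)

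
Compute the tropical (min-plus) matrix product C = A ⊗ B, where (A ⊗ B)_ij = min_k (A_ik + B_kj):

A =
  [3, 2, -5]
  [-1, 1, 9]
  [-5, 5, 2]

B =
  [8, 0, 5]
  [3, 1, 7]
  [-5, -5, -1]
A ⊗ B =
  [-10, -10, -6]
  [4, -1, 4]
  [-3, -5, 0]

Apply the min-plus product entry-by-entry:
  C[0][0] = min over k of (A[0][0] + B[0][0] = 3 + 8 = 11, A[0][1] + B[1][0] = 2 + 3 = 5, A[0][2] + B[2][0] = -5 + -5 = -10) = -10 (attained at k = 2)
  C[0][1] = min over k of (A[0][0] + B[0][1] = 3 + 0 = 3, A[0][1] + B[1][1] = 2 + 1 = 3, A[0][2] + B[2][1] = -5 + -5 = -10) = -10 (attained at k = 2)
  C[0][2] = min over k of (A[0][0] + B[0][2] = 3 + 5 = 8, A[0][1] + B[1][2] = 2 + 7 = 9, A[0][2] + B[2][2] = -5 + -1 = -6) = -6 (attained at k = 2)
  C[1][0] = min over k of (A[1][0] + B[0][0] = -1 + 8 = 7, A[1][1] + B[1][0] = 1 + 3 = 4, A[1][2] + B[2][0] = 9 + -5 = 4) = 4 (attained at k = 1)
  C[1][1] = min over k of (A[1][0] + B[0][1] = -1 + 0 = -1, A[1][1] + B[1][1] = 1 + 1 = 2, A[1][2] + B[2][1] = 9 + -5 = 4) = -1 (attained at k = 0)
  C[1][2] = min over k of (A[1][0] + B[0][2] = -1 + 5 = 4, A[1][1] + B[1][2] = 1 + 7 = 8, A[1][2] + B[2][2] = 9 + -1 = 8) = 4 (attained at k = 0)
  C[2][0] = min over k of (A[2][0] + B[0][0] = -5 + 8 = 3, A[2][1] + B[1][0] = 5 + 3 = 8, A[2][2] + B[2][0] = 2 + -5 = -3) = -3 (attained at k = 2)
  C[2][1] = min over k of (A[2][0] + B[0][1] = -5 + 0 = -5, A[2][1] + B[1][1] = 5 + 1 = 6, A[2][2] + B[2][1] = 2 + -5 = -3) = -5 (attained at k = 0)
  C[2][2] = min over k of (A[2][0] + B[0][2] = -5 + 5 = 0, A[2][1] + B[1][2] = 5 + 7 = 12, A[2][2] + B[2][2] = 2 + -1 = 1) = 0 (attained at k = 0)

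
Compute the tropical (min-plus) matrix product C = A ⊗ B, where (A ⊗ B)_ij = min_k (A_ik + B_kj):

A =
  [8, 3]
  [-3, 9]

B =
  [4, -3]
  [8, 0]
A ⊗ B =
  [11, 3]
  [1, -6]

Apply the min-plus product entry-by-entry:
  C[0][0] = min over k of (A[0][0] + B[0][0] = 8 + 4 = 12, A[0][1] + B[1][0] = 3 + 8 = 11) = 11 (attained at k = 1)
  C[0][1] = min over k of (A[0][0] + B[0][1] = 8 + -3 = 5, A[0][1] + B[1][1] = 3 + 0 = 3) = 3 (attained at k = 1)
  C[1][0] = min over k of (A[1][0] + B[0][0] = -3 + 4 = 1, A[1][1] + B[1][0] = 9 + 8 = 17) = 1 (attained at k = 0)
  C[1][1] = min over k of (A[1][0] + B[0][1] = -3 + -3 = -6, A[1][1] + B[1][1] = 9 + 0 = 9) = -6 (attained at k = 0)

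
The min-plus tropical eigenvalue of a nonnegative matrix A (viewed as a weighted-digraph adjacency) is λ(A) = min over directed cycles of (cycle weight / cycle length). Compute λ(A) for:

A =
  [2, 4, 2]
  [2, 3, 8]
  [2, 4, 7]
λ(A) = 2

Enumerate directed cycles and compute their means (weight / length). Sample:
  cycle 0 → 0: weight = 2, length = 1, mean = 2/1 ≈ 2.000
  cycle 1 → 1: weight = 3, length = 1, mean = 3/1 ≈ 3.000
  cycle 2 → 2: weight = 7, length = 1, mean = 7/1 ≈ 7.000
  cycle 0 → 1 → 0: weight = 6, length = 2, mean = 6/2 ≈ 3.000
  cycle 0 → 2 → 0: weight = 4, length = 2, mean = 4/2 ≈ 2.000
  cycle 1 → 0 → 1: weight = 6, length = 2, mean = 6/2 ≈ 3.000
Minimum mean = 2.000, attained e.g. along the cycle 0 → 0 with weight 2 and length 1. So λ(A) = 2/1 = 2.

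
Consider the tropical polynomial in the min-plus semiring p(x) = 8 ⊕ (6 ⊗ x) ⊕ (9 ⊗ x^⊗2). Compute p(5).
p(5) = 8

A tropical monomial a ⊗ x^⊗i evaluates to a + i · x. Evaluating each term at x = 5:
  Term 0 contributes 8 + 0 · 5 = 8
  Term 1 contributes 6 + 1 · 5 = 11
  Term 2 contributes 9 + 2 · 5 = 19
p(5) = ⊕ of these = min[8, 11, 19] = 8.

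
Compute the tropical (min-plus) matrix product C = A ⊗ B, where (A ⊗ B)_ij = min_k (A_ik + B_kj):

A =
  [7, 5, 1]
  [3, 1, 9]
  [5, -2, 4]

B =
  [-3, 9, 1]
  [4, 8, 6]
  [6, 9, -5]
A ⊗ B =
  [4, 10, -4]
  [0, 9, 4]
  [2, 6, -1]

Apply the min-plus product entry-by-entry:
  C[0][0] = min over k of (A[0][0] + B[0][0] = 7 + -3 = 4, A[0][1] + B[1][0] = 5 + 4 = 9, A[0][2] + B[2][0] = 1 + 6 = 7) = 4 (attained at k = 0)
  C[0][1] = min over k of (A[0][0] + B[0][1] = 7 + 9 = 16, A[0][1] + B[1][1] = 5 + 8 = 13, A[0][2] + B[2][1] = 1 + 9 = 10) = 10 (attained at k = 2)
  C[0][2] = min over k of (A[0][0] + B[0][2] = 7 + 1 = 8, A[0][1] + B[1][2] = 5 + 6 = 11, A[0][2] + B[2][2] = 1 + -5 = -4) = -4 (attained at k = 2)
  C[1][0] = min over k of (A[1][0] + B[0][0] = 3 + -3 = 0, A[1][1] + B[1][0] = 1 + 4 = 5, A[1][2] + B[2][0] = 9 + 6 = 15) = 0 (attained at k = 0)
  C[1][1] = min over k of (A[1][0] + B[0][1] = 3 + 9 = 12, A[1][1] + B[1][1] = 1 + 8 = 9, A[1][2] + B[2][1] = 9 + 9 = 18) = 9 (attained at k = 1)
  C[1][2] = min over k of (A[1][0] + B[0][2] = 3 + 1 = 4, A[1][1] + B[1][2] = 1 + 6 = 7, A[1][2] + B[2][2] = 9 + -5 = 4) = 4 (attained at k = 0)
  C[2][0] = min over k of (A[2][0] + B[0][0] = 5 + -3 = 2, A[2][1] + B[1][0] = -2 + 4 = 2, A[2][2] + B[2][0] = 4 + 6 = 10) = 2 (attained at k = 0)
  C[2][1] = min over k of (A[2][0] + B[0][1] = 5 + 9 = 14, A[2][1] + B[1][1] = -2 + 8 = 6, A[2][2] + B[2][1] = 4 + 9 = 13) = 6 (attained at k = 1)
  C[2][2] = min over k of (A[2][0] + B[0][2] = 5 + 1 = 6, A[2][1] + B[1][2] = -2 + 6 = 4, A[2][2] + B[2][2] = 4 + -5 = -1) = -1 (attained at k = 2)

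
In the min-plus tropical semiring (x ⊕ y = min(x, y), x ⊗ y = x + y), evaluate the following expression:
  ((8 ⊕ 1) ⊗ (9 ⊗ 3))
((8 ⊕ 1) ⊗ (9 ⊗ 3)) = 13

Expand innermost to outermost. Recall ⊕ takes the minimum of its arguments and ⊗ takes their sum. Working out the expression ((8 ⊕ 1) ⊗ (9 ⊗ 3)) gives 13.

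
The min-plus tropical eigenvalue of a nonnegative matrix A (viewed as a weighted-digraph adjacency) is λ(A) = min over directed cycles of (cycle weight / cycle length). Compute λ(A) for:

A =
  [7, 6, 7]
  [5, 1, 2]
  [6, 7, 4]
λ(A) = 1

Enumerate directed cycles and compute their means (weight / length). Sample:
  cycle 0 → 0: weight = 7, length = 1, mean = 7/1 ≈ 7.000
  cycle 1 → 1: weight = 1, length = 1, mean = 1/1 ≈ 1.000
  cycle 2 → 2: weight = 4, length = 1, mean = 4/1 ≈ 4.000
  cycle 0 → 1 → 0: weight = 11, length = 2, mean = 11/2 ≈ 5.500
  cycle 0 → 2 → 0: weight = 13, length = 2, mean = 13/2 ≈ 6.500
  cycle 1 → 0 → 1: weight = 11, length = 2, mean = 11/2 ≈ 5.500
Minimum mean = 1.000, attained e.g. along the cycle 1 → 1 with weight 1 and length 1. So λ(A) = 1/1 = 1.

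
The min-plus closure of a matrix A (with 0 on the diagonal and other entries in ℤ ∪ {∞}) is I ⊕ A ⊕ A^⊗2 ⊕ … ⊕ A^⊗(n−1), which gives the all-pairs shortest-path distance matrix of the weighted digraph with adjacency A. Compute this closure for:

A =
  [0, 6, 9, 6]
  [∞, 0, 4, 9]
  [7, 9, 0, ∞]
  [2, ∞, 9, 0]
Closure =
  [0, 6, 9, 6]
  [11, 0, 4, 9]
  [7, 9, 0, 13]
  [2, 8, 9, 0]

This is the Floyd-Warshall all-pairs shortest-path computation. For each intermediate vertex k = 0, 1, …, 3, update dist[i][j] ← min(dist[i][j], dist[i][k] + dist[k][j]). The final matrix gives, for each (i, j), the minimum total weight of any directed path from i to j (possibly empty when i = j).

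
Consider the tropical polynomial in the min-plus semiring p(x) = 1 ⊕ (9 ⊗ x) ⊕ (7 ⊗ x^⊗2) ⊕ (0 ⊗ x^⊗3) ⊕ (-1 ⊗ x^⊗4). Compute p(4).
p(4) = 1

A tropical monomial a ⊗ x^⊗i evaluates to a + i · x. Evaluating each term at x = 4:
  Term 0 contributes 1 + 0 · 4 = 1
  Term 1 contributes 9 + 1 · 4 = 13
  Term 2 contributes 7 + 2 · 4 = 15
  Term 3 contributes 0 + 3 · 4 = 12
  Term 4 contributes -1 + 4 · 4 = 15
p(4) = ⊕ of these = min[1, 13, 15, 12, 15] = 1.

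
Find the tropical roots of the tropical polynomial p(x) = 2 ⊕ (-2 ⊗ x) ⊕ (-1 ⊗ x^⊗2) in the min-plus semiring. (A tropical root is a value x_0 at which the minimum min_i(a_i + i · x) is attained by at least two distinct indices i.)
Roots: {-1, 4}

Each tropical root is a break point of the lower envelope of the lines y = a_i + i · x (there are 3 lines, with slopes 0, 1, ..., 2). Only the lines that attain the minimum somewhere contribute to roots; other lines are dominated. Here the surviving (envelope) indices are i = 2, i = 1, i = 0.
Intersections between consecutive envelope lines give the roots: for adjacent envelope indices i < j the intersection is x = (a_i − a_j) / (j − i). Reading off the sorted break points: {-1, 4}.
Verification: at each break x_0, at least two indices attain the minimum of min_i(a_i + i · x_0).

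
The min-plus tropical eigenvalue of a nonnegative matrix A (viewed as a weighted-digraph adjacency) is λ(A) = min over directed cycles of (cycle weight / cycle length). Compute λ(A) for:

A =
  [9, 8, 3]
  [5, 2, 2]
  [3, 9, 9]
λ(A) = 2

Enumerate directed cycles and compute their means (weight / length). Sample:
  cycle 0 → 0: weight = 9, length = 1, mean = 9/1 ≈ 9.000
  cycle 1 → 1: weight = 2, length = 1, mean = 2/1 ≈ 2.000
  cycle 2 → 2: weight = 9, length = 1, mean = 9/1 ≈ 9.000
  cycle 0 → 1 → 0: weight = 13, length = 2, mean = 13/2 ≈ 6.500
  cycle 0 → 2 → 0: weight = 6, length = 2, mean = 6/2 ≈ 3.000
  cycle 1 → 0 → 1: weight = 13, length = 2, mean = 13/2 ≈ 6.500
Minimum mean = 2.000, attained e.g. along the cycle 1 → 1 with weight 2 and length 1. So λ(A) = 2/1 = 2.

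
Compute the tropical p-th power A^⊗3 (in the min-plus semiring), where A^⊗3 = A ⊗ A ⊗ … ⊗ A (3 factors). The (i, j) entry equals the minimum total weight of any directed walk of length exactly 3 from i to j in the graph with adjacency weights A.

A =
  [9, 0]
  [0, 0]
A^⊗3 =
  [0, 0]
  [0, 0]

Each entry (A^⊗3)_ij equals the minimum over all length-3 walks i = v_0 → v_1 → … → v_3 = j of Σ_t A[v_t][v_{t+1}]. For example, for (i, j) = (0, 1) we minimise over 4 possible intermediate vertex sequences; the minimum is 0, attained along the walk 0 → 1 → 0 → 1.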